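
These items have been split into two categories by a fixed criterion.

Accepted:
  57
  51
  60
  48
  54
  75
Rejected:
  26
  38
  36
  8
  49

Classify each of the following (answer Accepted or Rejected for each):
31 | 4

All 'Accepted' examples share one property — multiple of 3 AND at least 38 — and every 'Rejected' example lacks it.
31 — 31 = 3·10 + 1, 31 < 38, hence Rejected.
4 — 4 = 3·1 + 1, 4 < 38, hence Rejected.

Rejected, Rejected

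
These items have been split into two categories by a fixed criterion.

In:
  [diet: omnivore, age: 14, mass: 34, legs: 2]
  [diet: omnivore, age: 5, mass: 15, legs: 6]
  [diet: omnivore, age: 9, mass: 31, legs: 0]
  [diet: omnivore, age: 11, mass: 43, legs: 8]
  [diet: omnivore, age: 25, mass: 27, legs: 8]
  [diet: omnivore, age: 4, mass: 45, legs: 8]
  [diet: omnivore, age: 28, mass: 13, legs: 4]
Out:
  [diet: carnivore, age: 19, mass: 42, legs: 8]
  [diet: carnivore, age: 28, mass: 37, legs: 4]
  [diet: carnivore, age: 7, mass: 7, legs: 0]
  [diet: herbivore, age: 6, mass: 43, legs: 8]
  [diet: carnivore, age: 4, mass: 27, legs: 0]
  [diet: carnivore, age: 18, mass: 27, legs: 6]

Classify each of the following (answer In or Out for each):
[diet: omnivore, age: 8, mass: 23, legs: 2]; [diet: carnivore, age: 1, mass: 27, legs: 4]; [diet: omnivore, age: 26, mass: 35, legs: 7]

In, Out, In

The common property of the 'In' items is: diet is omnivore. No 'Out' item has it.
[diet: omnivore, age: 8, mass: 23, legs: 2]: diet is omnivore — satisfies this, so In. [diet: carnivore, age: 1, mass: 27, legs: 4]: diet is carnivore — does not fit, so Out. [diet: omnivore, age: 26, mass: 35, legs: 7]: diet is omnivore — satisfies this, so In.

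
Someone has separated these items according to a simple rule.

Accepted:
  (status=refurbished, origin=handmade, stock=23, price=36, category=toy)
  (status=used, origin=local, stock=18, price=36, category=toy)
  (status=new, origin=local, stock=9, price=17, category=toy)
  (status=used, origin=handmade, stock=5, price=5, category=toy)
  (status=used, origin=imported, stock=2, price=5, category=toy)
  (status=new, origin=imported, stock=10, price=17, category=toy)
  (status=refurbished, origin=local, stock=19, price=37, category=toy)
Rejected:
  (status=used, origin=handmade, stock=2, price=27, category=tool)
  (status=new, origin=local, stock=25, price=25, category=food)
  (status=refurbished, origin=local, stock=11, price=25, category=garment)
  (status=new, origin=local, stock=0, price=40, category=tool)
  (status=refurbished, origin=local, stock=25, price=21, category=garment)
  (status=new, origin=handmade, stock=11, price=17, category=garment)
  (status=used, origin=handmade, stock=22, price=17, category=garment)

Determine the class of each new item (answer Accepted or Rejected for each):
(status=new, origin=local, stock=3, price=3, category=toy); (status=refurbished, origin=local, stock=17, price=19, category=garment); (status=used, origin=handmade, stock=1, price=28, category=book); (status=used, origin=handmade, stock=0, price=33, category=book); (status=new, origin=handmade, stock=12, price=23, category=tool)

Rule: category is toy. This holds for each 'Accepted' example and fails for each 'Rejected' one.
(status=new, origin=local, stock=3, price=3, category=toy) — category is toy, hence Accepted. (status=refurbished, origin=local, stock=17, price=19, category=garment) — category is garment, hence Rejected. (status=used, origin=handmade, stock=1, price=28, category=book) — category is book, hence Rejected. (status=used, origin=handmade, stock=0, price=33, category=book) — category is book, hence Rejected. (status=new, origin=handmade, stock=12, price=23, category=tool) — category is tool, hence Rejected.

Accepted, Rejected, Rejected, Rejected, Rejected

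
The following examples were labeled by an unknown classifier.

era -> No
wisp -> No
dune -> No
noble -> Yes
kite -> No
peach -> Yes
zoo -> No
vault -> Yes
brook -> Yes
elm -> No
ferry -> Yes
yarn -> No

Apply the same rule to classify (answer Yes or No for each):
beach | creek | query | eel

Every 'Yes' example satisfies: length 5. None of the 'No' examples do.
beach: length 5 — satisfies this, so Yes. creek: length 5 — satisfies this, so Yes. query: length 5 — satisfies this, so Yes. eel: length 3 — fails the rule, so No.

Yes, Yes, Yes, No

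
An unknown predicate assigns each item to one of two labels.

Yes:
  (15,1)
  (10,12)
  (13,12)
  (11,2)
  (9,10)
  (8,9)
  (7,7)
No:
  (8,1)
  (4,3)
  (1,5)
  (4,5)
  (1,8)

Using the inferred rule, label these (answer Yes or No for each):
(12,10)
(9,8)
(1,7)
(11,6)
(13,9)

Yes, Yes, No, Yes, Yes

'Yes' ⟺ sum ≥ 13.
(12,10) → 12+10 = 22 → Yes. (9,8) → 9+8 = 17 → Yes. (1,7) → 1+7 = 8 → No. (11,6) → 11+6 = 17 → Yes. (13,9) → 13+9 = 22 → Yes.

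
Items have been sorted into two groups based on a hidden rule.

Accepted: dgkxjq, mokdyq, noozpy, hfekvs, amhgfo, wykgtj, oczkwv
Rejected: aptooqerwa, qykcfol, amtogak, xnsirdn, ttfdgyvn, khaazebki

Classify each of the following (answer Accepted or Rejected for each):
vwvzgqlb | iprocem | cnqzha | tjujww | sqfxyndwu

Rejected, Rejected, Accepted, Accepted, Rejected

Comparing the two groups points to one rule — length 6.
vwvzgqlb: length 8 — doesn't match, so Rejected. iprocem: length 7 — doesn't match, so Rejected. cnqzha: length 6 — has this property, so Accepted. tjujww: length 6 — has this property, so Accepted. sqfxyndwu: length 9 — doesn't match, so Rejected.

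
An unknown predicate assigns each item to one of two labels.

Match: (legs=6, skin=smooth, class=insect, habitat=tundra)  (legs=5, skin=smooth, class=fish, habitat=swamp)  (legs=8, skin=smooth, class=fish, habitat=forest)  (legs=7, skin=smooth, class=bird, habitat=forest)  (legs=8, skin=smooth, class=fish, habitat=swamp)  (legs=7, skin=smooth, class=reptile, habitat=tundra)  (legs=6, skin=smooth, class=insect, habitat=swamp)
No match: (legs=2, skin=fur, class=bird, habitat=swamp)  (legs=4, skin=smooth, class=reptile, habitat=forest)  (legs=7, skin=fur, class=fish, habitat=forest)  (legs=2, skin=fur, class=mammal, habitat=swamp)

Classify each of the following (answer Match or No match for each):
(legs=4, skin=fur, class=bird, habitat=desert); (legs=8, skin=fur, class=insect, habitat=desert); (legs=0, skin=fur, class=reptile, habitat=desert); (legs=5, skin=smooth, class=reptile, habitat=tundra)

No match, No match, No match, Match

Every 'Match' example satisfies: skin is smooth AND legs ≥ 5. None of the 'No match' examples do.
(legs=4, skin=fur, class=bird, habitat=desert): No match (skin is fur, legs = 4). (legs=8, skin=fur, class=insect, habitat=desert): No match (skin is fur, legs = 8). (legs=0, skin=fur, class=reptile, habitat=desert): No match (skin is fur, legs = 0). (legs=5, skin=smooth, class=reptile, habitat=tundra): Match (skin is smooth, legs = 5).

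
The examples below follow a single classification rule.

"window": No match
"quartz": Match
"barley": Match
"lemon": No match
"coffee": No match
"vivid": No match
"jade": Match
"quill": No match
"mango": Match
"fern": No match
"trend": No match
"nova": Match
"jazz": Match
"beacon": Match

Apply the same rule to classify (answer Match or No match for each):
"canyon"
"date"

Match, Match

The pattern is that an item is 'Match' exactly when: contains 'a'.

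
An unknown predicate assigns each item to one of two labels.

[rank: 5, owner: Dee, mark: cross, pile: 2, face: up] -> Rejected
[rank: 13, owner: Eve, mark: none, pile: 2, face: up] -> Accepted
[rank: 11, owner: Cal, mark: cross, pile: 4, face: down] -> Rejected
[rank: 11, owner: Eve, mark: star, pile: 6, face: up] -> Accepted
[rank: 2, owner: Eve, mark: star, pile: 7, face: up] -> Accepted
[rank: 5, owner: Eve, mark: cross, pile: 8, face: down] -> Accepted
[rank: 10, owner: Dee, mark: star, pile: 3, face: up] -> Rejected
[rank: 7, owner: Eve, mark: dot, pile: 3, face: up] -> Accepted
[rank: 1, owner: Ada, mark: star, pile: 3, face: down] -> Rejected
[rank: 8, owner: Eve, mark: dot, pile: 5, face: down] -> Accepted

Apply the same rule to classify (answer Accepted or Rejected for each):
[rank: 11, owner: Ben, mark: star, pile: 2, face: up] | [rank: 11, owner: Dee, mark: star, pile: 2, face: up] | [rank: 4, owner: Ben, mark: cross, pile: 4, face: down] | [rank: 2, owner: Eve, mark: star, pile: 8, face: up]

Rejected, Rejected, Rejected, Accepted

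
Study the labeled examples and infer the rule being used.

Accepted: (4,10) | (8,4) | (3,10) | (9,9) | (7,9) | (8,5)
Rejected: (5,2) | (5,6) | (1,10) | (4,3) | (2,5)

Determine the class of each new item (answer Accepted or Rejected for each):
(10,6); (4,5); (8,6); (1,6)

A rule that fits every label: sum ≥ 12 — true of each 'Accepted' example, false of each 'Rejected' one.

Accepted, Rejected, Accepted, Rejected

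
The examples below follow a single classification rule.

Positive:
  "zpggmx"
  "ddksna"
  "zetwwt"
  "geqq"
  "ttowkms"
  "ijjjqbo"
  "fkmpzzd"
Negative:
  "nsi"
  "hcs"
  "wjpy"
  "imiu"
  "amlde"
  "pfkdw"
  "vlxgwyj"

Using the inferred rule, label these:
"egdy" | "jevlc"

The common property of the 'Positive' items is: has a double letter. No 'Negative' item has it.
"egdy" — no doubled letter, hence Negative.
"jevlc" — no doubled letter, hence Negative.

Negative, Negative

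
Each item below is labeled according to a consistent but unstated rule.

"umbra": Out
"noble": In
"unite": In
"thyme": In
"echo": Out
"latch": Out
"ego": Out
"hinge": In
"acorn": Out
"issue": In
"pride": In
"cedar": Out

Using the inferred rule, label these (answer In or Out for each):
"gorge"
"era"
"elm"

Checking candidate rules against both groups, what survives is: ends with 'e'.
"gorge" — ends with 'e', hence In. "era" — ends with 'a', hence Out. "elm" — ends with 'm', hence Out.

In, Out, Out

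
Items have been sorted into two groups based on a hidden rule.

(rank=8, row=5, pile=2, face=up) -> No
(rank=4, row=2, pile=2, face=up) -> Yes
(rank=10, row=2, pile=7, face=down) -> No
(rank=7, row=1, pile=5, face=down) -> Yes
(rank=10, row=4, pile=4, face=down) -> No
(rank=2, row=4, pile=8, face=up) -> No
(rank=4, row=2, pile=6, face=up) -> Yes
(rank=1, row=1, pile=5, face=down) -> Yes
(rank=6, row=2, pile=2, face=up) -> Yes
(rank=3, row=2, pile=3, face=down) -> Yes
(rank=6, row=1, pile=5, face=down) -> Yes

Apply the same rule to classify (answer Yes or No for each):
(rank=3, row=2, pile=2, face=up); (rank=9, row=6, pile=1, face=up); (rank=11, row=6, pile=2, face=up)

The distinguishing property — rank ≤ 7 AND row ≤ 2 — holds for all the 'Yes' cases and none of the 'No' cases.
(rank=3, row=2, pile=2, face=up): rank = 3, row = 2 — has this property, so Yes.
(rank=9, row=6, pile=1, face=up): rank = 9, row = 6 — fails this test, so No.
(rank=11, row=6, pile=2, face=up): rank = 11, row = 6 — fails this test, so No.

Yes, No, No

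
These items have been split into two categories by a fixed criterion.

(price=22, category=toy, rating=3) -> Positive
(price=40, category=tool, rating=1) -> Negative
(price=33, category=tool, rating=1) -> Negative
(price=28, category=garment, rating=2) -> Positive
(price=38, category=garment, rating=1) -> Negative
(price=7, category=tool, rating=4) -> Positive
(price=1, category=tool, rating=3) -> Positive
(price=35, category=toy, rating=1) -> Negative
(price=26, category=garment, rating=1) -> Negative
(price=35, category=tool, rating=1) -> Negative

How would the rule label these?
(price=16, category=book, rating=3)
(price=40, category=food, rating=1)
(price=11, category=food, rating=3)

Positive, Negative, Positive

The classifier is using: rating ≥ 2.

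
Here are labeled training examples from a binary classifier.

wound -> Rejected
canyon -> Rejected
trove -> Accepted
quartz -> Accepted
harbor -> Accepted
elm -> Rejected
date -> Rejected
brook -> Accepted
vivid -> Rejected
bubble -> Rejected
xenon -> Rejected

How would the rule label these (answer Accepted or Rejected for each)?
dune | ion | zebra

Rejected, Rejected, Accepted

The common property of the 'Accepted' items is: contains 'r'. No 'Rejected' item has it.
dune → no 'r' → Rejected.
ion → no 'r' → Rejected.
zebra → has 'r' → Accepted.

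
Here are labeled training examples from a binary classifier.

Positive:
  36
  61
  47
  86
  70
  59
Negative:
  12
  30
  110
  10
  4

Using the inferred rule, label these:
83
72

Positive, Positive

The common property of the 'Positive' items is: digit sum ≥ 5. No 'Negative' item has it.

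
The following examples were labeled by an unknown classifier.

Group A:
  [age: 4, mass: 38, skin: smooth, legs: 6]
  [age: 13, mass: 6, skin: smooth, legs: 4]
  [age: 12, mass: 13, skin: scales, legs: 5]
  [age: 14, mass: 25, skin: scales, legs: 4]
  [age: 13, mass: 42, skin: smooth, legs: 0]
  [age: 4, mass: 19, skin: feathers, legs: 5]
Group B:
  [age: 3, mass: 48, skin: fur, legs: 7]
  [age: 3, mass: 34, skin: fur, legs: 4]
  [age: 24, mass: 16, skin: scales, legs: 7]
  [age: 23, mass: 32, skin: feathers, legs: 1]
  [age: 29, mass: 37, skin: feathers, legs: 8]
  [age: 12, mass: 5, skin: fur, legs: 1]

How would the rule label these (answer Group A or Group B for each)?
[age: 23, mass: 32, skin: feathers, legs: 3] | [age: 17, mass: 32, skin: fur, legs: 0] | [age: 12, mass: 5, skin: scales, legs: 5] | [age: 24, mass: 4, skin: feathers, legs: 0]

'Group A' ⟺ skin is not fur AND age ≤ 14.
[age: 23, mass: 32, skin: feathers, legs: 3]: skin is feathers, age = 23, fails the rule → Group B.
[age: 17, mass: 32, skin: fur, legs: 0]: skin is fur, age = 17, fails the rule → Group B.
[age: 12, mass: 5, skin: scales, legs: 5]: skin is scales, age = 12, fits → Group A.
[age: 24, mass: 4, skin: feathers, legs: 0]: skin is feathers, age = 24, fails the rule → Group B.

Group B, Group B, Group A, Group B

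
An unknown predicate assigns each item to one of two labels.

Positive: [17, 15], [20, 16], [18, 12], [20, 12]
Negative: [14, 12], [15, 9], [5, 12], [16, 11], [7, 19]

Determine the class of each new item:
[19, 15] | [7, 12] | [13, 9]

Positive, Negative, Negative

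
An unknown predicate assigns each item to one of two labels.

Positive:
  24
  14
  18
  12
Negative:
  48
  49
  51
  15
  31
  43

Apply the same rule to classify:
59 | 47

A rule that fits every label: even AND at most 24 — true of each 'Positive' example, false of each 'Negative' one.
59: 59 is odd, 59 > 24, doesn't match → Negative. 47: 47 is odd, 47 > 24, doesn't match → Negative.

Negative, Negative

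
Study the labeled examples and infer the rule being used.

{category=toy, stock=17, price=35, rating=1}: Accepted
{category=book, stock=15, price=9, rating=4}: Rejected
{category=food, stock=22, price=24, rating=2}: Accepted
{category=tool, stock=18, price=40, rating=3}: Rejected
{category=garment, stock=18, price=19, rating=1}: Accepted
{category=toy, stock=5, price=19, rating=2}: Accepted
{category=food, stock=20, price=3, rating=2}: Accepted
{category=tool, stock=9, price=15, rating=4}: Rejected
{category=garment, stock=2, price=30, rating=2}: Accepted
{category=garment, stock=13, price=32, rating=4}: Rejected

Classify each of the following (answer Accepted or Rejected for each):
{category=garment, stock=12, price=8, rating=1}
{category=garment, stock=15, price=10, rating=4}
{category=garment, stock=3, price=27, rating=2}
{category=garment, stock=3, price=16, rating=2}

Rule: rating ≤ 2. This holds for each 'Accepted' example and fails for each 'Rejected' one.
{category=garment, stock=12, price=8, rating=1}: rating = 1, satisfies this → Accepted.
{category=garment, stock=15, price=10, rating=4}: rating = 4, does not fit → Rejected.
{category=garment, stock=3, price=27, rating=2}: rating = 2, satisfies this → Accepted.
{category=garment, stock=3, price=16, rating=2}: rating = 2, satisfies this → Accepted.

Accepted, Rejected, Accepted, Accepted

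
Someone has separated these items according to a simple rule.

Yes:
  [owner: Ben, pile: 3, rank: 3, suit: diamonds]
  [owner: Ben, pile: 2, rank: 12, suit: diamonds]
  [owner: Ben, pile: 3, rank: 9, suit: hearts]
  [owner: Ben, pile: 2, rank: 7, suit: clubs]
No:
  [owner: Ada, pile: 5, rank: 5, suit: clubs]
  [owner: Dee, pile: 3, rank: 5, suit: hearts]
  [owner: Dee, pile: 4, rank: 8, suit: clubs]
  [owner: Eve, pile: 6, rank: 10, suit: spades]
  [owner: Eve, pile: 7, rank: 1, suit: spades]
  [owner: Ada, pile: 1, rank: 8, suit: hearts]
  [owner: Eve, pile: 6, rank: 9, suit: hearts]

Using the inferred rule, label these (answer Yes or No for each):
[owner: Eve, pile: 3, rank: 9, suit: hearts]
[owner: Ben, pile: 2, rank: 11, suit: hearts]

No, Yes

The pattern is that an item is 'Yes' exactly when: owner is Ben.
[owner: Eve, pile: 3, rank: 9, suit: hearts]: owner is Eve, lacks this property → No.
[owner: Ben, pile: 2, rank: 11, suit: hearts]: owner is Ben, passes → Yes.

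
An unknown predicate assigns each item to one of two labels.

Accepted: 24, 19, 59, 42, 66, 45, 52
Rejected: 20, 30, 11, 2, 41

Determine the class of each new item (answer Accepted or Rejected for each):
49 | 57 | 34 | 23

Every 'Accepted' example satisfies: digit sum ≥ 6. None of the 'Rejected' examples do.

Accepted, Accepted, Accepted, Rejected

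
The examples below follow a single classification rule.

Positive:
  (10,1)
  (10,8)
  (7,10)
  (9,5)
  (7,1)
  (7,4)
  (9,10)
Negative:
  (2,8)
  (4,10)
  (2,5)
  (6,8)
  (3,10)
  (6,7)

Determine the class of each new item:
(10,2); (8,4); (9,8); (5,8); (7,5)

Positive, Positive, Positive, Negative, Positive

The rule appears to be: first ≥ 7.
(10,2) — first 10, hence Positive. (8,4) — first 8, hence Positive. (9,8) — first 9, hence Positive. (5,8) — first 5, hence Negative. (7,5) — first 7, hence Positive.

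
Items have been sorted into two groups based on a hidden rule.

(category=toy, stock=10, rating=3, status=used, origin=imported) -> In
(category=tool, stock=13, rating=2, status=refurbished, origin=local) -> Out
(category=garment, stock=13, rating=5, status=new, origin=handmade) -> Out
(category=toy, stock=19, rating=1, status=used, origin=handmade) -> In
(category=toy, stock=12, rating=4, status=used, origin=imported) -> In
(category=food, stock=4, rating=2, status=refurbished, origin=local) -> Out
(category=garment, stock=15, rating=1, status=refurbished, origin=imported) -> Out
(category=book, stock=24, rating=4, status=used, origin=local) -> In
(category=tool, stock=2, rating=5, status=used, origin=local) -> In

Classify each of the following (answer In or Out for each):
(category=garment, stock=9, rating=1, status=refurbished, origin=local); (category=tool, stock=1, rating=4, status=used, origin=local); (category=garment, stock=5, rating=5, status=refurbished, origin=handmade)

Every 'In' example satisfies: status is used. None of the 'Out' examples do.

Out, In, Out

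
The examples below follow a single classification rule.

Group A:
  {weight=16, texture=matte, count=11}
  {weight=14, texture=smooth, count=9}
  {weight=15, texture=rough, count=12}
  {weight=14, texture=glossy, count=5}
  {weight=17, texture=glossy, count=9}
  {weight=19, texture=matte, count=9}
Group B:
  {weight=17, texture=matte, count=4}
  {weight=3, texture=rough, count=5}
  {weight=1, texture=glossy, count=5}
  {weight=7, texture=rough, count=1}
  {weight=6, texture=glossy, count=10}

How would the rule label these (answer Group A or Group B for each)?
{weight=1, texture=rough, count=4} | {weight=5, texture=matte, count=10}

Group B, Group B

The classifier is using: count ≥ 5 AND weight ≥ 7.
{weight=1, texture=rough, count=4} → count = 4, weight = 1 → Group B. {weight=5, texture=matte, count=10} → count = 10, weight = 5 → Group B.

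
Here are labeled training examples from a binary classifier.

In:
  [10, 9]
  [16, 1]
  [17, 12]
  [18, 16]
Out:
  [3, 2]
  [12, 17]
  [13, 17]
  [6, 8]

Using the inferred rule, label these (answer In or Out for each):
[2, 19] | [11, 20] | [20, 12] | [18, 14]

The pattern is that an item is 'In' exactly when: first > second AND sum ≥ 14.
[2, 19]: Out (2 < 19, 2+19 = 21). [11, 20]: Out (11 < 20, 11+20 = 31). [20, 12]: In (20 > 12, 20+12 = 32). [18, 14]: In (18 > 14, 18+14 = 32).

Out, Out, In, In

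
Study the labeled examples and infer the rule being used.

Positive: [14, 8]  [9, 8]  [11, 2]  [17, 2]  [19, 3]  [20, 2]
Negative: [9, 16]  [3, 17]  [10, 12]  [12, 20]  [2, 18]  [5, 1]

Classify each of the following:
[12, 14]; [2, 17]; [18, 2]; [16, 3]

Negative, Negative, Positive, Positive

The common property of the 'Positive' items is: first > second AND sum ≥ 13. No 'Negative' item has it.
[12, 14] — 12 < 14, 12+14 = 26, hence Negative. [2, 17] — 2 < 17, 2+17 = 19, hence Negative. [18, 2] — 18 > 2, 18+2 = 20, hence Positive. [16, 3] — 16 > 3, 16+3 = 19, hence Positive.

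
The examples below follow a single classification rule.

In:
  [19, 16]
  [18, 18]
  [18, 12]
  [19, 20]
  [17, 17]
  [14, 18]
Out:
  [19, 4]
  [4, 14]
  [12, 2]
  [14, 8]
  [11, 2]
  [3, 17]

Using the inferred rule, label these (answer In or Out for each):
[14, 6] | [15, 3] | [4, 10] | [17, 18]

Out, Out, Out, In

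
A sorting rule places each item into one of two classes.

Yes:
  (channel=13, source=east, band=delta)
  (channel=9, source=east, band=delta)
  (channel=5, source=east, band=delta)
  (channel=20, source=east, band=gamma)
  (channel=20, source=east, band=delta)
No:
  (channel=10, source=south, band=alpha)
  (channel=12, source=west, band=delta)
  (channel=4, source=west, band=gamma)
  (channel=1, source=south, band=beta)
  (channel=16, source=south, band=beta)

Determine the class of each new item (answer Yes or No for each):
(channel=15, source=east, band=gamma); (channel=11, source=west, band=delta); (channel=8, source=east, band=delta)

Yes, No, Yes

Every 'Yes' example satisfies: source is east. None of the 'No' examples do.
(channel=15, source=east, band=gamma): source is east — meets the rule, so Yes.
(channel=11, source=west, band=delta): source is west — does not satisfy this, so No.
(channel=8, source=east, band=delta): source is east — meets the rule, so Yes.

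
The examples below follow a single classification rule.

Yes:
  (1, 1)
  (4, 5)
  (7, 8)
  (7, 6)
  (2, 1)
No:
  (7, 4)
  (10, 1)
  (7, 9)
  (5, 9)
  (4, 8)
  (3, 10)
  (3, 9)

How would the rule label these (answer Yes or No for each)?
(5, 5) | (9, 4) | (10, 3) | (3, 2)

Yes, No, No, Yes

The common property of the 'Yes' items is: |first − second| ≤ 1. No 'No' item has it.
(5, 5) — |5−5| = 0, hence Yes. (9, 4) — |9−4| = 5, hence No. (10, 3) — |10−3| = 7, hence No. (3, 2) — |3−2| = 1, hence Yes.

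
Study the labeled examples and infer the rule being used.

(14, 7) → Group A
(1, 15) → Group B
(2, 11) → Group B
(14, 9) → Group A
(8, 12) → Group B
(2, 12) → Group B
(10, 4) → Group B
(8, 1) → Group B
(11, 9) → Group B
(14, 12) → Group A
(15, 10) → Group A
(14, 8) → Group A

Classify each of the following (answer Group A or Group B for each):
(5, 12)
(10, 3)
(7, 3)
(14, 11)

'Group A' ⟺ sum ≥ 21.
(5, 12) — 5+12 = 17, hence Group B.
(10, 3) — 10+3 = 13, hence Group B.
(7, 3) — 7+3 = 10, hence Group B.
(14, 11) — 14+11 = 25, hence Group A.

Group B, Group B, Group B, Group A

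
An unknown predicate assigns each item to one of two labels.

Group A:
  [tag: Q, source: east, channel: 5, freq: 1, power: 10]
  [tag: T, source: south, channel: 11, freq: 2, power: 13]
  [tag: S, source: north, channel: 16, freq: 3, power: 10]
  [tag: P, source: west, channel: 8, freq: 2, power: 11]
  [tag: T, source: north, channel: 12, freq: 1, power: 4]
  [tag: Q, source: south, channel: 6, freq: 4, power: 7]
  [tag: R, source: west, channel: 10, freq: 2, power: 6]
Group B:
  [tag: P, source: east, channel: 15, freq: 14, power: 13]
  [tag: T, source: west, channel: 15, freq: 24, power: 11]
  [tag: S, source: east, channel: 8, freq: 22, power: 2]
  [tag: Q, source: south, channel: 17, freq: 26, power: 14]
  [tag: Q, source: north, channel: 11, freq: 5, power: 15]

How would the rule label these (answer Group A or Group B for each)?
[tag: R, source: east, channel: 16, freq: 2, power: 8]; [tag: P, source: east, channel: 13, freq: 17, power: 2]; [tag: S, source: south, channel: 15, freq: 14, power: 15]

Group A, Group B, Group B

Rule: freq ≤ 4. This holds for each 'Group A' example and fails for each 'Group B' one.
Group A: [tag: R, source: east, channel: 16, freq: 2, power: 8], since freq = 2. Group B: [tag: P, source: east, channel: 13, freq: 17, power: 2], since freq = 17. Group B: [tag: S, source: south, channel: 15, freq: 14, power: 15], since freq = 14.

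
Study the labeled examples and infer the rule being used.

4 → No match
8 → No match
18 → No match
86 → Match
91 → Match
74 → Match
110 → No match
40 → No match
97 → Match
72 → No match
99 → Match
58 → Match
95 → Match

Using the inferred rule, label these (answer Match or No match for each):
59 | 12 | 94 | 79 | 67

Rule: digit sum ≥ 10. This holds for each 'Match' example and fails for each 'No match' one.
59: digit sum 5+9 = 14, matches → Match.
12: digit sum 1+2 = 3, does not satisfy this → No match.
94: digit sum 9+4 = 13, matches → Match.
79: digit sum 7+9 = 16, matches → Match.
67: digit sum 6+7 = 13, matches → Match.

Match, No match, Match, Match, Match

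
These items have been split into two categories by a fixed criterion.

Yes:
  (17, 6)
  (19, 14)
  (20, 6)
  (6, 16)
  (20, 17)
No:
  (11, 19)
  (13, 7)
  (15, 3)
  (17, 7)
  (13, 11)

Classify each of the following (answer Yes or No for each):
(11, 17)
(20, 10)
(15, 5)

No, Yes, No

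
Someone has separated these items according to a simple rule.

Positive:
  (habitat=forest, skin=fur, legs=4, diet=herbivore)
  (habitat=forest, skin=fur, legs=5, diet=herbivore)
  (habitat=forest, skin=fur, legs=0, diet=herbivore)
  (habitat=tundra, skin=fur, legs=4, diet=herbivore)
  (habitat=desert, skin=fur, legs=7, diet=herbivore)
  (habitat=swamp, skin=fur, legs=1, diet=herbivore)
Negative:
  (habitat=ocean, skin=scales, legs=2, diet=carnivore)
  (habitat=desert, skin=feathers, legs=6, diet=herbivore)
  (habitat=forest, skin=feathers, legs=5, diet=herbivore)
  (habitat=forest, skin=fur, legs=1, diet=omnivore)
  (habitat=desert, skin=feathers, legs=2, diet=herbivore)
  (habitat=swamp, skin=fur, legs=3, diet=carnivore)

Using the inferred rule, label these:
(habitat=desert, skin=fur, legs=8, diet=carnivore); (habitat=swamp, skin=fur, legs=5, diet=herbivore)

The pattern is that an item is 'Positive' exactly when: skin is fur AND diet is herbivore.
Negative: (habitat=desert, skin=fur, legs=8, diet=carnivore), since skin is fur, diet is carnivore.
Positive: (habitat=swamp, skin=fur, legs=5, diet=herbivore), since skin is fur, diet is herbivore.

Negative, Positive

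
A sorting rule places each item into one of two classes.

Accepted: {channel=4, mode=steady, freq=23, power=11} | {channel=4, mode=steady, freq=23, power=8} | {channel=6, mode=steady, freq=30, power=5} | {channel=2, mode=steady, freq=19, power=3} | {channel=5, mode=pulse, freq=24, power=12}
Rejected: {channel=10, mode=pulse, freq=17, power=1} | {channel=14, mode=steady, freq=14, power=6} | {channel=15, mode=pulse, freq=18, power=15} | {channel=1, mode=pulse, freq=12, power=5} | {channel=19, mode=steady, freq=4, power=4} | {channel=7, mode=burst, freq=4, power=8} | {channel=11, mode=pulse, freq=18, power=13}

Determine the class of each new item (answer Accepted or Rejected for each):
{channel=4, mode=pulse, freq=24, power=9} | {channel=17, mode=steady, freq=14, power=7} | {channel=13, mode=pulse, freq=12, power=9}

The pattern is that an item is 'Accepted' exactly when: freq ≥ 19.
{channel=4, mode=pulse, freq=24, power=9} → freq = 24 → Accepted. {channel=17, mode=steady, freq=14, power=7} → freq = 14 → Rejected. {channel=13, mode=pulse, freq=12, power=9} → freq = 12 → Rejected.

Accepted, Rejected, Rejected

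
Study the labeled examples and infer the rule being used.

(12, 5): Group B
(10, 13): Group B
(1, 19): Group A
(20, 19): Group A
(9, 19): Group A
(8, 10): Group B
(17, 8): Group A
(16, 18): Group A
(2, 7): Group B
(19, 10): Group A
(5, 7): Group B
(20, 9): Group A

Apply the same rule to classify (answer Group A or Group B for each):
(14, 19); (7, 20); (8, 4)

Group A, Group A, Group B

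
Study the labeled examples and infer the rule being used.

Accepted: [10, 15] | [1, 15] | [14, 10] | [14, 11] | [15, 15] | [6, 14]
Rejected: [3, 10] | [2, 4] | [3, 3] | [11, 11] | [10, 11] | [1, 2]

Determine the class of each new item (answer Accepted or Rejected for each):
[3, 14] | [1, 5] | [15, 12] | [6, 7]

One predicate separates the groups cleanly: max ≥ 14.
[3, 14] — max 14, hence Accepted. [1, 5] — max 5, hence Rejected. [15, 12] — max 15, hence Accepted. [6, 7] — max 7, hence Rejected.

Accepted, Rejected, Accepted, Rejected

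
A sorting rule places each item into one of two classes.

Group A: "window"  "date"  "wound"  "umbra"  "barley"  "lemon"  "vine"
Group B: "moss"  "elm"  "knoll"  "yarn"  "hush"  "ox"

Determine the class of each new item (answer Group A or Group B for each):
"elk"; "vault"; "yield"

Group B, Group A, Group A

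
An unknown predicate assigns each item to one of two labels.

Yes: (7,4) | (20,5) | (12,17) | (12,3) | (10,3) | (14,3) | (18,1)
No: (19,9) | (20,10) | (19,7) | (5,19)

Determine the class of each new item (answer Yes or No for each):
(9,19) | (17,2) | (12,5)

No, Yes, Yes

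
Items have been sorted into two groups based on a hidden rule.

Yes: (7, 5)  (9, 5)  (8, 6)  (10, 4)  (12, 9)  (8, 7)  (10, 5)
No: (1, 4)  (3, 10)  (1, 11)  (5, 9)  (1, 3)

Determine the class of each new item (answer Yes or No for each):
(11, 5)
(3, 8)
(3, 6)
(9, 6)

All 'Yes' examples share one property — first > second — and every 'No' example lacks it.

Yes, No, No, Yes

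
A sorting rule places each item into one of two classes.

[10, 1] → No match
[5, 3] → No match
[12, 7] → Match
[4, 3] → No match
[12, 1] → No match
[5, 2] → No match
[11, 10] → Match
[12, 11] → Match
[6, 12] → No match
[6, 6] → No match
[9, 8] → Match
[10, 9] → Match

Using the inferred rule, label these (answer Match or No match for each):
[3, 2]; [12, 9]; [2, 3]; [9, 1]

No match, Match, No match, No match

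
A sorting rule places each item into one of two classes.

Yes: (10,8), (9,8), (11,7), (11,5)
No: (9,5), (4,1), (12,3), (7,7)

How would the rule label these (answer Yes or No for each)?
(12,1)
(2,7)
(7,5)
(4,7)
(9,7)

The simplest hypothesis consistent with all the labels is: sum ≥ 16.

No, No, No, No, Yes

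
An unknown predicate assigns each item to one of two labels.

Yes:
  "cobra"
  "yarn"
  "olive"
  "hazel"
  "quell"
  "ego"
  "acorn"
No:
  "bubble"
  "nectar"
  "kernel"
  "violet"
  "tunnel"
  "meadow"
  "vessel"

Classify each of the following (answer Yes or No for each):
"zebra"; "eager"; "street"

Yes, Yes, No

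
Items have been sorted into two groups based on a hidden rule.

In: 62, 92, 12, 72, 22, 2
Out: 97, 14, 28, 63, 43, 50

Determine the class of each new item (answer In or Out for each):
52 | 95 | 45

The classifier is using: ends in digit 2.
52 → last digit 2 → In. 95 → last digit 5 → Out. 45 → last digit 5 → Out.

In, Out, Out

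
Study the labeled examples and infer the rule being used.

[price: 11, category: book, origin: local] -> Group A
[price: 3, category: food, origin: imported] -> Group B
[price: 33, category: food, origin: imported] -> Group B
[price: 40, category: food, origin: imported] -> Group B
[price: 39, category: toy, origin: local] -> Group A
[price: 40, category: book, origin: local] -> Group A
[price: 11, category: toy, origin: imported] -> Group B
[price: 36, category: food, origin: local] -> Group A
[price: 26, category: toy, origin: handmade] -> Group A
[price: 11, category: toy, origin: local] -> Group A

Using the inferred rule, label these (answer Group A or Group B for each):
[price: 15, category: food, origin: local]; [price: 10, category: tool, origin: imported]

The classifier is using: origin is not imported.
[price: 15, category: food, origin: local] — origin is local, hence Group A. [price: 10, category: tool, origin: imported] — origin is imported, hence Group B.

Group A, Group B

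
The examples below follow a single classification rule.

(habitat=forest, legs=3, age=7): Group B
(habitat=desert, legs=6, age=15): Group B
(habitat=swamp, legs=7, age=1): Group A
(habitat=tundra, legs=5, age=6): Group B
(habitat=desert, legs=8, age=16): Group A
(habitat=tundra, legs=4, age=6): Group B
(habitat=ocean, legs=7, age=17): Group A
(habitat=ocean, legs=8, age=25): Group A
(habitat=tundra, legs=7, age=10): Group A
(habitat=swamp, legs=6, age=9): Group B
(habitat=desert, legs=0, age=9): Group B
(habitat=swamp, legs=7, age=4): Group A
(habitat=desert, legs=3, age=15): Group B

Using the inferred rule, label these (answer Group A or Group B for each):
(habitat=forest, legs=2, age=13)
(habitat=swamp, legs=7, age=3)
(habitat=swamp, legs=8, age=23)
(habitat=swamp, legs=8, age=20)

Group B, Group A, Group A, Group A

The simplest hypothesis consistent with all the labels is: legs ≥ 7.
(habitat=forest, legs=2, age=13) — legs = 2, hence Group B.
(habitat=swamp, legs=7, age=3) — legs = 7, hence Group A.
(habitat=swamp, legs=8, age=23) — legs = 8, hence Group A.
(habitat=swamp, legs=8, age=20) — legs = 8, hence Group A.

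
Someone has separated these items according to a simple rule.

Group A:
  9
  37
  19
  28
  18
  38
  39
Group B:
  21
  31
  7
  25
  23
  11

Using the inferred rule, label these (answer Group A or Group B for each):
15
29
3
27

Group B, Group A, Group B, Group A

The distinguishing property — digit sum ≥ 8 — holds for all the 'Group A' cases and none of the 'Group B' cases.
Group B: 15, since digit sum 1+5 = 6.
Group A: 29, since digit sum 2+9 = 11.
Group B: 3, since digit sum 3.
Group A: 27, since digit sum 2+7 = 9.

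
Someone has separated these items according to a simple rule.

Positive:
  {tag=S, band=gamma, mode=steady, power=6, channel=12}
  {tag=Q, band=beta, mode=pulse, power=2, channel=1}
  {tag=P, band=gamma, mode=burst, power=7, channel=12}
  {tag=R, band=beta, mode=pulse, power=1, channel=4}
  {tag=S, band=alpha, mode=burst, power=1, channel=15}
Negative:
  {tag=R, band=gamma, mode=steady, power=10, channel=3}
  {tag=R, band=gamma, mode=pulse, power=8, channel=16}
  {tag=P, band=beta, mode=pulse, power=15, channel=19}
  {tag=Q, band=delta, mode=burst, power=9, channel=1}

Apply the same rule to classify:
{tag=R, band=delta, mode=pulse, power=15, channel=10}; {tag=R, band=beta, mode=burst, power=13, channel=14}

Negative, Negative

The distinguishing property — power ≤ 7 — holds for all the 'Positive' cases and none of the 'Negative' cases.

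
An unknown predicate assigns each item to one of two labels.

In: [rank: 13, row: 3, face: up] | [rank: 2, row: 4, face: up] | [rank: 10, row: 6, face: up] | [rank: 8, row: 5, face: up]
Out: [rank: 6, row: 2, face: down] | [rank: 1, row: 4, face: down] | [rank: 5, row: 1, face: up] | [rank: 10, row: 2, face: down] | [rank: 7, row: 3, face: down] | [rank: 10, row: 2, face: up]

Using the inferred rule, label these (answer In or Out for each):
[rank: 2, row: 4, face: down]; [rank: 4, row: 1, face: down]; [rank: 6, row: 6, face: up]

Out, Out, In

One predicate separates the groups cleanly: face is up AND row ≥ 3.
[rank: 2, row: 4, face: down]: face is down, row = 4, lacks this property → Out. [rank: 4, row: 1, face: down]: face is down, row = 1, lacks this property → Out. [rank: 6, row: 6, face: up]: face is up, row = 6, matches → In.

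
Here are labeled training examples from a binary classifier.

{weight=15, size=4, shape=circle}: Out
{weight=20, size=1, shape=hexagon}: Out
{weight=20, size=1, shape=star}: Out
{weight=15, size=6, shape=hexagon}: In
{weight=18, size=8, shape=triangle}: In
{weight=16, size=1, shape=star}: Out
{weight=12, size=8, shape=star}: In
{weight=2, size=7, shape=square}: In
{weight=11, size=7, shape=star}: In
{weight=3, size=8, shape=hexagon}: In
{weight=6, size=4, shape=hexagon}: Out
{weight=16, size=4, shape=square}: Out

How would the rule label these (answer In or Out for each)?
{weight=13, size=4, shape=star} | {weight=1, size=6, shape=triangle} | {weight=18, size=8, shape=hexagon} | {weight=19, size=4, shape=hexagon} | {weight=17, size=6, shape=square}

Out, In, In, Out, In

The simplest hypothesis consistent with all the labels is: size ≥ 6.
Out: {weight=13, size=4, shape=star}, since size = 4.
In: {weight=1, size=6, shape=triangle}, since size = 6.
In: {weight=18, size=8, shape=hexagon}, since size = 8.
Out: {weight=19, size=4, shape=hexagon}, since size = 4.
In: {weight=17, size=6, shape=square}, since size = 6.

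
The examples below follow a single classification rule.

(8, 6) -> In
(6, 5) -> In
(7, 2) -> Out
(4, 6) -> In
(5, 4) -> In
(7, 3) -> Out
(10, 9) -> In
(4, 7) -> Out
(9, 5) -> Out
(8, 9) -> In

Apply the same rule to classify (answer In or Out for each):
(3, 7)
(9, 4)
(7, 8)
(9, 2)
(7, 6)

Out, Out, In, Out, In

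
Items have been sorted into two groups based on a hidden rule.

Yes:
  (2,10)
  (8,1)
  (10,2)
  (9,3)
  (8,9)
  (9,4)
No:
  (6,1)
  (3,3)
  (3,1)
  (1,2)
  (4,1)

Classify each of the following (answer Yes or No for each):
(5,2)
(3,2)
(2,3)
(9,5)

One predicate separates the groups cleanly: sum ≥ 9.
(5,2): 5+2 = 7 — does not fit, so No.
(3,2): 3+2 = 5 — does not fit, so No.
(2,3): 2+3 = 5 — does not fit, so No.
(9,5): 9+5 = 14 — checks out, so Yes.

No, No, No, Yes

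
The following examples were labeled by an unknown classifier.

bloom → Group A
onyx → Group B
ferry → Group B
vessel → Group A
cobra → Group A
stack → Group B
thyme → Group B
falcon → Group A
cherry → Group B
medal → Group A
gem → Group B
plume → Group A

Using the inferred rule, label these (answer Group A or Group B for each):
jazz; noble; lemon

Every 'Group A' example satisfies: has ≥ 2 vowels. None of the 'Group B' examples do.
jazz — 1 vowel, hence Group B.
noble — 2 vowels, hence Group A.
lemon — 2 vowels, hence Group A.

Group B, Group A, Group A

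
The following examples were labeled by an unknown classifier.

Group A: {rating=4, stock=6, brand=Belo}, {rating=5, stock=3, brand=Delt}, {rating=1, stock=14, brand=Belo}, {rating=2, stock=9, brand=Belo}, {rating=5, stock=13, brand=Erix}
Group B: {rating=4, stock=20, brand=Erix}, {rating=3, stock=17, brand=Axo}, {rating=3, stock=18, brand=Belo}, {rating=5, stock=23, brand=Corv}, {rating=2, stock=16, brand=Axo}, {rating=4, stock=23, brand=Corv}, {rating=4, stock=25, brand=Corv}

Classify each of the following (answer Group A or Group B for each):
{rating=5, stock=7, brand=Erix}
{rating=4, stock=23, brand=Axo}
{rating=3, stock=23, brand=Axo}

Group A, Group B, Group B

The distinguishing property — stock ≤ 14 — holds for all the 'Group A' cases and none of the 'Group B' cases.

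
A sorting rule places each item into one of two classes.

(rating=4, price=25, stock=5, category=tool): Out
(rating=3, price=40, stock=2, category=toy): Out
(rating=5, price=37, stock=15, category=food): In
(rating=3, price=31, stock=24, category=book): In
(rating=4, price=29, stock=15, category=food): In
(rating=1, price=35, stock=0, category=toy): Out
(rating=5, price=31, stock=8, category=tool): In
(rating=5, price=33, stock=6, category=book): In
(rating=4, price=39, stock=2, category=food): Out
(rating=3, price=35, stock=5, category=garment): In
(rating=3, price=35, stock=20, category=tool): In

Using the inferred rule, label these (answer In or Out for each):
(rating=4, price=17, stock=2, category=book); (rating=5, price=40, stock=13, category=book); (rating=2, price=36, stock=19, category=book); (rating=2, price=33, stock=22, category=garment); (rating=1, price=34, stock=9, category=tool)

The common property of the 'In' items is: stock ≥ 5 AND price ≥ 29. No 'Out' item has it.
(rating=4, price=17, stock=2, category=book) → stock = 2, price = 17 → Out. (rating=5, price=40, stock=13, category=book) → stock = 13, price = 40 → In. (rating=2, price=36, stock=19, category=book) → stock = 19, price = 36 → In. (rating=2, price=33, stock=22, category=garment) → stock = 22, price = 33 → In. (rating=1, price=34, stock=9, category=tool) → stock = 9, price = 34 → In.

Out, In, In, In, In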